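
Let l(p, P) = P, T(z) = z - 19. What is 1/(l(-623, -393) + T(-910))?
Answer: -1/1322 ≈ -0.00075643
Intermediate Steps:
T(z) = -19 + z
1/(l(-623, -393) + T(-910)) = 1/(-393 + (-19 - 910)) = 1/(-393 - 929) = 1/(-1322) = -1/1322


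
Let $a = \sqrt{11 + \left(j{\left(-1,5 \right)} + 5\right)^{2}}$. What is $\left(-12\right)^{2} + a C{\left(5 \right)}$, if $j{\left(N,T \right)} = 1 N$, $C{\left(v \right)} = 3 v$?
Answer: $144 + 45 \sqrt{3} \approx 221.94$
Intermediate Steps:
$j{\left(N,T \right)} = N$
$a = 3 \sqrt{3}$ ($a = \sqrt{11 + \left(-1 + 5\right)^{2}} = \sqrt{11 + 4^{2}} = \sqrt{11 + 16} = \sqrt{27} = 3 \sqrt{3} \approx 5.1962$)
$\left(-12\right)^{2} + a C{\left(5 \right)} = \left(-12\right)^{2} + 3 \sqrt{3} \cdot 3 \cdot 5 = 144 + 3 \sqrt{3} \cdot 15 = 144 + 45 \sqrt{3}$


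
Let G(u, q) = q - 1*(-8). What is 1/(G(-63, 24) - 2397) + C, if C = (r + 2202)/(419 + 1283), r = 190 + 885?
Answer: 7748403/4025230 ≈ 1.9250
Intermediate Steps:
G(u, q) = 8 + q (G(u, q) = q + 8 = 8 + q)
r = 1075
C = 3277/1702 (C = (1075 + 2202)/(419 + 1283) = 3277/1702 ≈ 1.9254)
1/(G(-63, 24) - 2397) + C = 1/((8 + 24) - 2397) + 3277/1702 = 1/(32 - 2397) + 3277/1702 = 1/(-2365) + 3277/1702 = -1/2365 + 3277/1702 = 7748403/4025230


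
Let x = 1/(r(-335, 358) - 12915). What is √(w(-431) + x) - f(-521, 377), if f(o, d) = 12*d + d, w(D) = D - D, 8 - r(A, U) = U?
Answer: -4901 + I*√13265/13265 ≈ -4901.0 + 0.0086825*I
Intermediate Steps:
r(A, U) = 8 - U
w(D) = 0
f(o, d) = 13*d
x = -1/13265 (x = 1/((8 - 1*358) - 12915) = 1/((8 - 358) - 12915) = 1/(-350 - 12915) = 1/(-13265) = -1/13265 ≈ -7.5386e-5)
√(w(-431) + x) - f(-521, 377) = √(0 - 1/13265) - 13*377 = √(-1/13265) - 1*4901 = I*√13265/13265 - 4901 = -4901 + I*√13265/13265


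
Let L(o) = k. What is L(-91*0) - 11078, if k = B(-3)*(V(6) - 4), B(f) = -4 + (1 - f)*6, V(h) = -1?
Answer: -11178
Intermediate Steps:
B(f) = 2 - 6*f (B(f) = -4 + (6 - 6*f) = 2 - 6*f)
k = -100 (k = (2 - 6*(-3))*(-1 - 4) = (2 + 18)*(-5) = 20*(-5) = -100)
L(o) = -100
L(-91*0) - 11078 = -100 - 11078 = -11178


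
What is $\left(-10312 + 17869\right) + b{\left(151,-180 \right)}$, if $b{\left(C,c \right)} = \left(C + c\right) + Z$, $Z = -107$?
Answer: $7421$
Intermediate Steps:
$b{\left(C,c \right)} = -107 + C + c$ ($b{\left(C,c \right)} = \left(C + c\right) - 107 = -107 + C + c$)
$\left(-10312 + 17869\right) + b{\left(151,-180 \right)} = \left(-10312 + 17869\right) - 136 = 7557 - 136 = 7421$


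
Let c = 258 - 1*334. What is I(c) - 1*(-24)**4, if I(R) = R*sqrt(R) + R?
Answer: -331852 - 152*I*sqrt(19) ≈ -3.3185e+5 - 662.55*I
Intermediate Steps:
c = -76 (c = 258 - 334 = -76)
I(R) = R + R**(3/2) (I(R) = R**(3/2) + R = R + R**(3/2))
I(c) - 1*(-24)**4 = (-76 + (-76)**(3/2)) - 1*(-24)**4 = (-76 - 152*I*sqrt(19)) - 1*331776 = (-76 - 152*I*sqrt(19)) - 331776 = -331852 - 152*I*sqrt(19)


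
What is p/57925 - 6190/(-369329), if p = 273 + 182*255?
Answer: 2514277351/3056197475 ≈ 0.82268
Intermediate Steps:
p = 46683 (p = 273 + 46410 = 46683)
p/57925 - 6190/(-369329) = 46683/57925 - 6190/(-369329) = 46683*(1/57925) - 6190*(-1/369329) = 6669/8275 + 6190/369329 = 2514277351/3056197475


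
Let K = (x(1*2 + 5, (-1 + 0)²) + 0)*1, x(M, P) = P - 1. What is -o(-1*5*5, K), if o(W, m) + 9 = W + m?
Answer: 34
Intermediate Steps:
x(M, P) = -1 + P
K = 0 (K = ((-1 + (-1 + 0)²) + 0)*1 = ((-1 + (-1)²) + 0)*1 = ((-1 + 1) + 0)*1 = (0 + 0)*1 = 0*1 = 0)
o(W, m) = -9 + W + m (o(W, m) = -9 + (W + m) = -9 + W + m)
-o(-1*5*5, K) = -(-9 - 1*5*5 + 0) = -(-9 - 5*5 + 0) = -(-9 - 25 + 0) = -1*(-34) = 34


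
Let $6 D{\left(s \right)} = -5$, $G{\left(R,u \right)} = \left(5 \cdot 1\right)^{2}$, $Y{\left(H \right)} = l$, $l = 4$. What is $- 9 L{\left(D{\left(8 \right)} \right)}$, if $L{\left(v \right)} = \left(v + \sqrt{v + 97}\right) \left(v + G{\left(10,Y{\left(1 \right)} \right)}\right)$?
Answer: $\frac{725}{4} - \frac{145 \sqrt{3462}}{4} \approx -1951.7$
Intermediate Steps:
$Y{\left(H \right)} = 4$
$G{\left(R,u \right)} = 25$ ($G{\left(R,u \right)} = 5^{2} = 25$)
$D{\left(s \right)} = - \frac{5}{6}$ ($D{\left(s \right)} = \frac{1}{6} \left(-5\right) = - \frac{5}{6}$)
$L{\left(v \right)} = \left(25 + v\right) \left(v + \sqrt{97 + v}\right)$ ($L{\left(v \right)} = \left(v + \sqrt{v + 97}\right) \left(v + 25\right) = \left(v + \sqrt{97 + v}\right) \left(25 + v\right) = \left(25 + v\right) \left(v + \sqrt{97 + v}\right)$)
$- 9 L{\left(D{\left(8 \right)} \right)} = - 9 \left(\left(- \frac{5}{6}\right)^{2} + 25 \left(- \frac{5}{6}\right) + 25 \sqrt{97 - \frac{5}{6}} - \frac{5 \sqrt{97 - \frac{5}{6}}}{6}\right) = - 9 \left(\frac{25}{36} - \frac{125}{6} + 25 \sqrt{\frac{577}{6}} - \frac{5 \sqrt{\frac{577}{6}}}{6}\right) = - 9 \left(\frac{25}{36} - \frac{125}{6} + 25 \frac{\sqrt{3462}}{6} - \frac{5 \frac{\sqrt{3462}}{6}}{6}\right) = - 9 \left(\frac{25}{36} - \frac{125}{6} + \frac{25 \sqrt{3462}}{6} - \frac{5 \sqrt{3462}}{36}\right) = - 9 \left(- \frac{725}{36} + \frac{145 \sqrt{3462}}{36}\right) = \frac{725}{4} - \frac{145 \sqrt{3462}}{4}$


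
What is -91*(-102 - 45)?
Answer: 13377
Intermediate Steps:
-91*(-102 - 45) = -91*(-147) = 13377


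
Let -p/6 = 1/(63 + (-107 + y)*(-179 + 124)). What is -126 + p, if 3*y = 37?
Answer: -1991952/15809 ≈ -126.00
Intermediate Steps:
y = 37/3 (y = (⅓)*37 = 37/3 ≈ 12.333)
p = -18/15809 (p = -6/(63 + (-107 + 37/3)*(-179 + 124)) = -6/(63 - 284/3*(-55)) = -6/(63 + 15620/3) = -6/15809/3 = -6*3/15809 = -18/15809 ≈ -0.0011386)
-126 + p = -126 - 18/15809 = -1991952/15809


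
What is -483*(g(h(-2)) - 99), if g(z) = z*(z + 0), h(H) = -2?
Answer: 45885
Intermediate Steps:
g(z) = z² (g(z) = z*z = z²)
-483*(g(h(-2)) - 99) = -483*((-2)² - 99) = -483*(4 - 99) = -483*(-95) = 45885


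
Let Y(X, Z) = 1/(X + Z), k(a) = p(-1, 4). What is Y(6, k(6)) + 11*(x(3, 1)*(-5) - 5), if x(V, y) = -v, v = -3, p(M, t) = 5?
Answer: -2419/11 ≈ -219.91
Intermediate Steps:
k(a) = 5
x(V, y) = 3 (x(V, y) = -1*(-3) = 3)
Y(6, k(6)) + 11*(x(3, 1)*(-5) - 5) = 1/(6 + 5) + 11*(3*(-5) - 5) = 1/11 + 11*(-15 - 5) = 1/11 + 11*(-20) = 1/11 - 220 = -2419/11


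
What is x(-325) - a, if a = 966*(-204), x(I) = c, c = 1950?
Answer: 199014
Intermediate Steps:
x(I) = 1950
a = -197064
x(-325) - a = 1950 - 1*(-197064) = 1950 + 197064 = 199014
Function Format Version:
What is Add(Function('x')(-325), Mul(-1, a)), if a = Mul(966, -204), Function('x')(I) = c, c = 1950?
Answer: 199014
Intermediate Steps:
Function('x')(I) = 1950
a = -197064
Add(Function('x')(-325), Mul(-1, a)) = Add(1950, Mul(-1, -197064)) = Add(1950, 197064) = 199014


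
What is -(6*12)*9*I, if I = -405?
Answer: 262440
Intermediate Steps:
-(6*12)*9*I = -(6*12)*9*(-405) = -72*9*(-405) = -648*(-405) = -1*(-262440) = 262440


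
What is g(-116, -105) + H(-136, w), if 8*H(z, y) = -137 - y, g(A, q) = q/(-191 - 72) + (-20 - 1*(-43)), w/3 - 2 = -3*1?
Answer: 6995/1052 ≈ 6.6492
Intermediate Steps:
w = -3 (w = 6 + 3*(-3*1) = 6 + 3*(-3) = 6 - 9 = -3)
g(A, q) = 23 - q/263 (g(A, q) = q/(-263) + (-20 + 43) = -q/263 + 23 = 23 - q/263)
H(z, y) = -137/8 - y/8 (H(z, y) = (-137 - y)/8 = -137/8 - y/8)
g(-116, -105) + H(-136, w) = (23 - 1/263*(-105)) + (-137/8 - 1/8*(-3)) = (23 + 105/263) + (-137/8 + 3/8) = 6154/263 - 67/4 = 6995/1052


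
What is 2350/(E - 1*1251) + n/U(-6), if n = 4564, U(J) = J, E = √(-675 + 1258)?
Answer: -1789410713/2346627 - 1175*√583/782209 ≈ -762.58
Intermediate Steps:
E = √583 ≈ 24.145
2350/(E - 1*1251) + n/U(-6) = 2350/(√583 - 1*1251) + 4564/(-6) = 2350/(√583 - 1251) + 4564*(-⅙) = 2350/(-1251 + √583) - 2282/3 = -2282/3 + 2350/(-1251 + √583)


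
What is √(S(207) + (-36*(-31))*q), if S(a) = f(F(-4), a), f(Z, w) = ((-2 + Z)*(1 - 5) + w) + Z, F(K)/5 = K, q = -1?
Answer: 29*I ≈ 29.0*I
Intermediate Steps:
F(K) = 5*K
f(Z, w) = 8 + w - 3*Z (f(Z, w) = ((-2 + Z)*(-4) + w) + Z = ((8 - 4*Z) + w) + Z = (8 + w - 4*Z) + Z = 8 + w - 3*Z)
S(a) = 68 + a (S(a) = 8 + a - 15*(-4) = 8 + a - 3*(-20) = 8 + a + 60 = 68 + a)
√(S(207) + (-36*(-31))*q) = √((68 + 207) - 36*(-31)*(-1)) = √(275 + 1116*(-1)) = √(275 - 1116) = √(-841) = 29*I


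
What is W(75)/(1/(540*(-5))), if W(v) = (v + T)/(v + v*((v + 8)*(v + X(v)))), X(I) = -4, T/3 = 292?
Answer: -17118/2947 ≈ -5.8086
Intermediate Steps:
T = 876 (T = 3*292 = 876)
W(v) = (876 + v)/(v + v*(-4 + v)*(8 + v)) (W(v) = (v + 876)/(v + v*((v + 8)*(v - 4))) = (876 + v)/(v + v*((8 + v)*(-4 + v))) = (876 + v)/(v + v*((-4 + v)*(8 + v))) = (876 + v)/(v + v*(-4 + v)*(8 + v)))
W(75)/(1/(540*(-5))) = ((876 + 75)/(75*(-31 + 75² + 4*75)))/(1/(540*(-5))) = ((1/75)*951/(-31 + 5625 + 300))/(1/(-2700)) = ((1/75)*951/5894)/(-1/2700) = ((1/75)*(1/5894)*951)*(-2700) = (317/147350)*(-2700) = -17118/2947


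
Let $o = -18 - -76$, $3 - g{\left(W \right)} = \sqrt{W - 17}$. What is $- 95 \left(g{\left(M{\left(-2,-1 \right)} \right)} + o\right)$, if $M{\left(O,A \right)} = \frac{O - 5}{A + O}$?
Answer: $-5795 + \frac{190 i \sqrt{33}}{3} \approx -5795.0 + 363.82 i$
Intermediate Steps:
$M{\left(O,A \right)} = \frac{-5 + O}{A + O}$
$g{\left(W \right)} = 3 - \sqrt{-17 + W}$ ($g{\left(W \right)} = 3 - \sqrt{W - 17} = 3 - \sqrt{-17 + W}$)
$o = 58$ ($o = -18 + 76 = 58$)
$- 95 \left(g{\left(M{\left(-2,-1 \right)} \right)} + o\right) = - 95 \left(\left(3 - \sqrt{-17 + \frac{-5 - 2}{-1 - 2}}\right) + 58\right) = - 95 \left(\left(3 - \sqrt{-17 + \frac{1}{-3} \left(-7\right)}\right) + 58\right) = - 95 \left(\left(3 - \sqrt{-17 - - \frac{7}{3}}\right) + 58\right) = - 95 \left(\left(3 - \sqrt{-17 + \frac{7}{3}}\right) + 58\right) = - 95 \left(\left(3 - \sqrt{- \frac{44}{3}}\right) + 58\right) = - 95 \left(\left(3 - \frac{2 i \sqrt{33}}{3}\right) + 58\right) = - 95 \left(61 - \frac{2 i \sqrt{33}}{3}\right) = -5795 + \frac{190 i \sqrt{33}}{3}$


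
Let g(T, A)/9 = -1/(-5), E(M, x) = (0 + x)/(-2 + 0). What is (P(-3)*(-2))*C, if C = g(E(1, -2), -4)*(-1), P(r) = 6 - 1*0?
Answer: 108/5 ≈ 21.600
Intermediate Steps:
E(M, x) = -x/2 (E(M, x) = x/(-2) = x*(-½) = -x/2)
g(T, A) = 9/5 (g(T, A) = 9*(-1/(-5)) = 9*(-1*(-⅕)) = 9*(⅕) = 9/5)
P(r) = 6 (P(r) = 6 + 0 = 6)
C = -9/5 (C = (9/5)*(-1) = -9/5 ≈ -1.8000)
(P(-3)*(-2))*C = (6*(-2))*(-9/5) = -12*(-9/5) = 108/5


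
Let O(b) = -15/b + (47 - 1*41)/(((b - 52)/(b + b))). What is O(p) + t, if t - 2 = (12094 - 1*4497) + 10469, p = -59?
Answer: 39456923/2183 ≈ 18075.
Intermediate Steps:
t = 18068 (t = 2 + ((12094 - 1*4497) + 10469) = 2 + ((12094 - 4497) + 10469) = 2 + (7597 + 10469) = 2 + 18066 = 18068)
O(b) = -15/b + 12*b/(-52 + b) (O(b) = -15/b + (47 - 41)/(((-52 + b)/((2*b)))) = -15/b + 6/(((-52 + b)*(1/(2*b)))) = -15/b + 6/(((-52 + b)/(2*b))) = -15/b + 6*(2*b/(-52 + b)) = -15/b + 12*b/(-52 + b))
O(p) + t = 3*(260 - 5*(-59) + 4*(-59)**2)/(-59*(-52 - 59)) + 18068 = 3*(-1/59)*(260 + 295 + 4*3481)/(-111) + 18068 = 3*(-1/59)*(-1/111)*(260 + 295 + 13924) + 18068 = 3*(-1/59)*(-1/111)*14479 + 18068 = 14479/2183 + 18068 = 39456923/2183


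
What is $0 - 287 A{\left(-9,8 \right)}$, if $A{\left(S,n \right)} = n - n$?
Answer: $0$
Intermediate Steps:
$A{\left(S,n \right)} = 0$
$0 - 287 A{\left(-9,8 \right)} = 0 - 0 = 0 + 0 = 0$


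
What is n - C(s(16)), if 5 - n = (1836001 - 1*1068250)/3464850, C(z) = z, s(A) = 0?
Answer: 5518833/1154950 ≈ 4.7784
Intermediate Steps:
n = 5518833/1154950 (n = 5 - (1836001 - 1*1068250)/3464850 = 5 - (1836001 - 1068250)/3464850 = 5 - 767751/3464850 = 5 - 1*255917/1154950 = 5 - 255917/1154950 = 5518833/1154950 ≈ 4.7784)
n - C(s(16)) = 5518833/1154950 - 1*0 = 5518833/1154950 + 0 = 5518833/1154950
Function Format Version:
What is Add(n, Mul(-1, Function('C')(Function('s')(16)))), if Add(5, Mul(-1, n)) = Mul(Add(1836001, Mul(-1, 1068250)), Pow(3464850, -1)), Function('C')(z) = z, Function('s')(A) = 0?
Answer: Rational(5518833, 1154950) ≈ 4.7784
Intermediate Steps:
n = Rational(5518833, 1154950) (n = Add(5, Mul(-1, Mul(Add(1836001, Mul(-1, 1068250)), Pow(3464850, -1)))) = Add(5, Mul(-1, Mul(Add(1836001, -1068250), Rational(1, 3464850)))) = Add(5, Mul(-1, Mul(767751, Rational(1, 3464850)))) = Add(5, Mul(-1, Rational(255917, 1154950))) = Add(5, Rational(-255917, 1154950)) = Rational(5518833, 1154950) ≈ 4.7784)
Add(n, Mul(-1, Function('C')(Function('s')(16)))) = Add(Rational(5518833, 1154950), Mul(-1, 0)) = Add(Rational(5518833, 1154950), 0) = Rational(5518833, 1154950)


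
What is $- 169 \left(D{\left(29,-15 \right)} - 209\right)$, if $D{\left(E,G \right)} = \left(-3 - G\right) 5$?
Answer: $25181$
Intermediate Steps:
$D{\left(E,G \right)} = -15 - 5 G$
$- 169 \left(D{\left(29,-15 \right)} - 209\right) = - 169 \left(\left(-15 - -75\right) - 209\right) = - 169 \left(\left(-15 + 75\right) - 209\right) = - 169 \left(60 - 209\right) = \left(-169\right) \left(-149\right) = 25181$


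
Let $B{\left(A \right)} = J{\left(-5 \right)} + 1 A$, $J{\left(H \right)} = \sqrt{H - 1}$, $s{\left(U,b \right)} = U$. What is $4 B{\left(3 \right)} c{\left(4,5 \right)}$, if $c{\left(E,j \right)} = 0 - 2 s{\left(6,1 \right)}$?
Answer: $-144 - 48 i \sqrt{6} \approx -144.0 - 117.58 i$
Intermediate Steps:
$c{\left(E,j \right)} = -12$ ($c{\left(E,j \right)} = 0 - 12 = -12$)
$J{\left(H \right)} = \sqrt{-1 + H}$
$B{\left(A \right)} = A + i \sqrt{6}$ ($B{\left(A \right)} = \sqrt{-1 - 5} + 1 A = \sqrt{-6} + A = i \sqrt{6} + A = A + i \sqrt{6}$)
$4 B{\left(3 \right)} c{\left(4,5 \right)} = 4 \left(3 + i \sqrt{6}\right) \left(-12\right) = \left(12 + 4 i \sqrt{6}\right) \left(-12\right) = -144 - 48 i \sqrt{6}$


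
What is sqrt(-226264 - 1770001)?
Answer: I*sqrt(1996265) ≈ 1412.9*I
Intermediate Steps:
sqrt(-226264 - 1770001) = sqrt(-1996265) = I*sqrt(1996265)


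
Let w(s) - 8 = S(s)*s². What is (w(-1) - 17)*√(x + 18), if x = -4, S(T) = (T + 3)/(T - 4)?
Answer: -47*√14/5 ≈ -35.172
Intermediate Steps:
S(T) = (3 + T)/(-4 + T)
w(s) = 8 + s²*(3 + s)/(-4 + s) (w(s) = 8 + ((3 + s)/(-4 + s))*s² = 8 + s²*(3 + s)/(-4 + s))
(w(-1) - 17)*√(x + 18) = ((-32 + 8*(-1) + (-1)²*(3 - 1))/(-4 - 1) - 17)*√(-4 + 18) = ((-32 - 8 + 1*2)/(-5) - 17)*√14 = (-(-32 - 8 + 2)/5 - 17)*√14 = (-⅕*(-38) - 17)*√14 = (38/5 - 17)*√14 = -47*√14/5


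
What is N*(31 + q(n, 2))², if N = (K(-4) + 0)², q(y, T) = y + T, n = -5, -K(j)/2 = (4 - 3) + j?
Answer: 28224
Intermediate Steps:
K(j) = -2 - 2*j (K(j) = -2*((4 - 3) + j) = -2*(1 + j) = -2 - 2*j)
q(y, T) = T + y
N = 36 (N = ((-2 - 2*(-4)) + 0)² = ((-2 + 8) + 0)² = (6 + 0)² = 6² = 36)
N*(31 + q(n, 2))² = 36*(31 + (2 - 5))² = 36*(31 - 3)² = 36*28² = 36*784 = 28224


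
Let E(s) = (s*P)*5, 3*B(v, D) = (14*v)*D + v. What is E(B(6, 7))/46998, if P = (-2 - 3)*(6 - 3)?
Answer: -825/2611 ≈ -0.31597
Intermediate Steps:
P = -15 (P = -5*3 = -15)
B(v, D) = v/3 + 14*D*v/3 (B(v, D) = ((14*v)*D + v)/3 = (14*D*v + v)/3 = (v + 14*D*v)/3 = v/3 + 14*D*v/3)
E(s) = -75*s (E(s) = (s*(-15))*5 = -15*s*5 = -75*s)
E(B(6, 7))/46998 = -25*6*(1 + 14*7)/46998 = -25*6*(1 + 98)*(1/46998) = -25*6*99*(1/46998) = -75*198*(1/46998) = -14850*1/46998 = -825/2611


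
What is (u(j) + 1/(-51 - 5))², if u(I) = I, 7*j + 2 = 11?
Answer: 5041/3136 ≈ 1.6075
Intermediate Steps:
j = 9/7 (j = -2/7 + (⅐)*11 = -2/7 + 11/7 = 9/7 ≈ 1.2857)
(u(j) + 1/(-51 - 5))² = (9/7 + 1/(-51 - 5))² = (9/7 + 1/(-56))² = (9/7 - 1/56)² = (71/56)² = 5041/3136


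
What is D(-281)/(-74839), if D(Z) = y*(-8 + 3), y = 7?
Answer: 35/74839 ≈ 0.00046767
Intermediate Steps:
D(Z) = -35 (D(Z) = 7*(-8 + 3) = 7*(-5) = -35)
D(-281)/(-74839) = -35/(-74839) = -35*(-1/74839) = 35/74839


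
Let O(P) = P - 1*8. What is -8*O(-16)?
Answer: 192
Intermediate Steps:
O(P) = -8 + P (O(P) = P - 8 = -8 + P)
-8*O(-16) = -8*(-8 - 16) = -8*(-24) = 192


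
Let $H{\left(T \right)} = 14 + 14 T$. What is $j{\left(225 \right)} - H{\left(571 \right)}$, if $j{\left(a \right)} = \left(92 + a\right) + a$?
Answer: $-7466$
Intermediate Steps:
$j{\left(a \right)} = 92 + 2 a$
$j{\left(225 \right)} - H{\left(571 \right)} = \left(92 + 2 \cdot 225\right) - \left(14 + 14 \cdot 571\right) = \left(92 + 450\right) - \left(14 + 7994\right) = 542 - 8008 = -7466$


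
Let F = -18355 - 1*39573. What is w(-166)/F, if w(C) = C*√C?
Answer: 83*I*√166/28964 ≈ 0.036921*I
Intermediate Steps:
w(C) = C^(3/2)
F = -57928 (F = -18355 - 39573 = -57928)
w(-166)/F = (-166)^(3/2)/(-57928) = -166*I*√166*(-1/57928) = 83*I*√166/28964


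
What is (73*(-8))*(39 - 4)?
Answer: -20440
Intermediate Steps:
(73*(-8))*(39 - 4) = -584*35 = -20440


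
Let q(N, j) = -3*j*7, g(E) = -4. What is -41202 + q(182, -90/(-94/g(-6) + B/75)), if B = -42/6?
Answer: -144376722/3511 ≈ -41121.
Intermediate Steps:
B = -7 (B = -42*⅙ = -7)
q(N, j) = -21*j
-41202 + q(182, -90/(-94/g(-6) + B/75)) = -41202 - (-1890)/(-94/(-4) - 7/75) = -41202 - (-1890)/(-94*(-¼) - 7*1/75) = -41202 - (-1890)/(47/2 - 7/75) = -41202 - (-1890)/3511/150 = -41202 - (-1890)*150/3511 = -41202 - 21*(-13500/3511) = -41202 + 283500/3511 = -144376722/3511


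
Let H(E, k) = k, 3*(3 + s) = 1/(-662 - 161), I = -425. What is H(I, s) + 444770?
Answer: 1098129722/2469 ≈ 4.4477e+5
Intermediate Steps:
s = -7408/2469 (s = -3 + 1/(3*(-662 - 161)) = -3 + (⅓)/(-823) = -3 + (⅓)*(-1/823) = -3 - 1/2469 = -7408/2469 ≈ -3.0004)
H(I, s) + 444770 = -7408/2469 + 444770 = 1098129722/2469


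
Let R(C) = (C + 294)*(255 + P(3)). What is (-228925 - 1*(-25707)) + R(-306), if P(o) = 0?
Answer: -206278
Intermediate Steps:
R(C) = 74970 + 255*C (R(C) = (C + 294)*(255 + 0) = (294 + C)*255 = 74970 + 255*C)
(-228925 - 1*(-25707)) + R(-306) = (-228925 - 1*(-25707)) + (74970 + 255*(-306)) = (-228925 + 25707) + (74970 - 78030) = -203218 - 3060 = -206278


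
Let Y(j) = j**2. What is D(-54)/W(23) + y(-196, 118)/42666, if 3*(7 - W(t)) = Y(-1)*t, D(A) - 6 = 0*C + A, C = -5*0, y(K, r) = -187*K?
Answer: 1554302/21333 ≈ 72.859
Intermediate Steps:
C = 0
D(A) = 6 + A (D(A) = 6 + (0*0 + A) = 6 + (0 + A) = 6 + A)
W(t) = 7 - t/3 (W(t) = 7 - (-1)**2*t/3 = 7 - t/3)
D(-54)/W(23) + y(-196, 118)/42666 = (6 - 54)/(7 - 1/3*23) - 187*(-196)/42666 = -48/(7 - 23/3) + 36652*(1/42666) = -48/(-2/3) + 18326/21333 = -48*(-3/2) + 18326/21333 = 72 + 18326/21333 = 1554302/21333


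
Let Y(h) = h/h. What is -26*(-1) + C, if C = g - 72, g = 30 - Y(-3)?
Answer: -17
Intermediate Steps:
Y(h) = 1
g = 29 (g = 30 - 1*1 = 30 - 1 = 29)
C = -43 (C = 29 - 72 = -43)
-26*(-1) + C = -26*(-1) - 43 = 26 - 43 = -17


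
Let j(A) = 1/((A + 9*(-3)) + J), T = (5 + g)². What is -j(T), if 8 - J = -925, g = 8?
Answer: -1/1075 ≈ -0.00093023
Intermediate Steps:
J = 933 (J = 8 - 1*(-925) = 8 + 925 = 933)
T = 169 (T = (5 + 8)² = 13² = 169)
j(A) = 1/(906 + A) (j(A) = 1/((A + 9*(-3)) + 933) = 1/((A - 27) + 933) = 1/((-27 + A) + 933) = 1/(906 + A))
-j(T) = -1/(906 + 169) = -1/1075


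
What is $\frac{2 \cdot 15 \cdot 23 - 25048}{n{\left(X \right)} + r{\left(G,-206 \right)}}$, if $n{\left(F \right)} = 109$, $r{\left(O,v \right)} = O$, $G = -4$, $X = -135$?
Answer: $- \frac{24358}{105} \approx -231.98$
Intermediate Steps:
$\frac{2 \cdot 15 \cdot 23 - 25048}{n{\left(X \right)} + r{\left(G,-206 \right)}} = \frac{2 \cdot 15 \cdot 23 - 25048}{109 - 4} = \frac{30 \cdot 23 - 25048}{105} = \left(690 - 25048\right) \frac{1}{105} = \left(-24358\right) \frac{1}{105} = - \frac{24358}{105}$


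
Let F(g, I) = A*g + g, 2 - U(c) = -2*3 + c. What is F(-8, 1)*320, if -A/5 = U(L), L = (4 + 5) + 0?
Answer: -15360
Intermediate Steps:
L = 9 (L = 9 + 0 = 9)
U(c) = 8 - c (U(c) = 2 - (-2*3 + c) = 2 - (-6 + c) = 2 + (6 - c) = 8 - c)
A = 5 (A = -5*(8 - 1*9) = -5*(8 - 9) = -5*(-1) = 5)
F(g, I) = 6*g (F(g, I) = 5*g + g = 6*g)
F(-8, 1)*320 = (6*(-8))*320 = -48*320 = -15360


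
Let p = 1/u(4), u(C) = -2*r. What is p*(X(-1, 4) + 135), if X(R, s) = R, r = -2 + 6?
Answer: -67/4 ≈ -16.750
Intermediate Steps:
r = 4
u(C) = -8 (u(C) = -2*4 = -8)
p = -⅛ (p = 1/(-8) = -⅛ ≈ -0.12500)
p*(X(-1, 4) + 135) = -(-1 + 135)/8 = -⅛*134 = -67/4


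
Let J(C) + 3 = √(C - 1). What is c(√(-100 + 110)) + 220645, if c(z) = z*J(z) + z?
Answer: 220645 + √10*(-2 + √(-1 + √10)) ≈ 2.2064e+5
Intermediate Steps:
J(C) = -3 + √(-1 + C) (J(C) = -3 + √(C - 1) = -3 + √(-1 + C))
c(z) = z + z*(-3 + √(-1 + z)) (c(z) = z*(-3 + √(-1 + z)) + z = z + z*(-3 + √(-1 + z)))
c(√(-100 + 110)) + 220645 = √(-100 + 110)*(-2 + √(-1 + √(-100 + 110))) + 220645 = √10*(-2 + √(-1 + √10)) + 220645 = 220645 + √10*(-2 + √(-1 + √10))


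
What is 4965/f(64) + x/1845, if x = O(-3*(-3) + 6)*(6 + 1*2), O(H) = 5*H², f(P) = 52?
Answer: 213965/2132 ≈ 100.36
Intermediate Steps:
x = 9000 (x = (5*(-3*(-3) + 6)²)*(6 + 1*2) = (5*(9 + 6)²)*(6 + 2) = (5*15²)*8 = (5*225)*8 = 1125*8 = 9000)
4965/f(64) + x/1845 = 4965/52 + 9000/1845 = 4965*(1/52) + 9000*(1/1845) = 4965/52 + 200/41 = 213965/2132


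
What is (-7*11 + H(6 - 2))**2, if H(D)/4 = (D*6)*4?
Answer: 94249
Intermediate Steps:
H(D) = 96*D (H(D) = 4*((D*6)*4) = 4*((6*D)*4) = 4*(24*D) = 96*D)
(-7*11 + H(6 - 2))**2 = (-7*11 + 96*(6 - 2))**2 = (-77 + 96*4)**2 = (-77 + 384)**2 = 307**2 = 94249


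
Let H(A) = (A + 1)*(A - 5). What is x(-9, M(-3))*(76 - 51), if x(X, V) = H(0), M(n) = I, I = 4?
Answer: -125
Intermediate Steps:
M(n) = 4
H(A) = (1 + A)*(-5 + A)
x(X, V) = -5 (x(X, V) = -5 + 0² - 4*0 = -5 + 0 + 0 = -5)
x(-9, M(-3))*(76 - 51) = -5*(76 - 51) = -5*25 = -125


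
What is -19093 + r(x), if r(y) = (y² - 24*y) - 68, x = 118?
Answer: -8069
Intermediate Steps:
r(y) = -68 + y² - 24*y
-19093 + r(x) = -19093 + (-68 + 118² - 24*118) = -19093 + (-68 + 13924 - 2832) = -19093 + 11024 = -8069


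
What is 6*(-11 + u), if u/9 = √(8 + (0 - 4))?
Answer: 42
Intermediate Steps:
u = 18 (u = 9*√(8 + (0 - 4)) = 9*√(8 - 4) = 9*√4 = 9*2 = 18)
6*(-11 + u) = 6*(-11 + 18) = 6*7 = 42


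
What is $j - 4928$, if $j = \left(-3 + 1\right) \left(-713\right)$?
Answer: $-3502$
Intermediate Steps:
$j = 1426$ ($j = \left(-2\right) \left(-713\right) = 1426$)
$j - 4928 = 1426 - 4928 = -3502$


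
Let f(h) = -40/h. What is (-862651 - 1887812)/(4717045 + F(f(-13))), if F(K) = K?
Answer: -35756019/61321625 ≈ -0.58309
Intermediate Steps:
(-862651 - 1887812)/(4717045 + F(f(-13))) = (-862651 - 1887812)/(4717045 - 40/(-13)) = -2750463/(4717045 - 40*(-1/13)) = -2750463/(4717045 + 40/13) = -2750463/61321625/13 = -2750463*13/61321625 = -35756019/61321625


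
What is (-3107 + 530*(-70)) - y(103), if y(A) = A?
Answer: -40310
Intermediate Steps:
(-3107 + 530*(-70)) - y(103) = (-3107 + 530*(-70)) - 1*103 = (-3107 - 37100) - 103 = -40207 - 103 = -40310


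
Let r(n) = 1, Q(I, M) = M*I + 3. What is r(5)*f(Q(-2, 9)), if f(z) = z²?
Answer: 225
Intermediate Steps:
Q(I, M) = 3 + I*M (Q(I, M) = I*M + 3 = 3 + I*M)
r(5)*f(Q(-2, 9)) = 1*(3 - 2*9)² = 1*(3 - 18)² = 1*(-15)² = 1*225 = 225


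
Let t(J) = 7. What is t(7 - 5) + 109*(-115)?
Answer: -12528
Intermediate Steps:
t(7 - 5) + 109*(-115) = 7 + 109*(-115) = 7 - 12535 = -12528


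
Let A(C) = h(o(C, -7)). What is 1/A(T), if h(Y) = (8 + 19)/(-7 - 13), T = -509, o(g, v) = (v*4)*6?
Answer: -20/27 ≈ -0.74074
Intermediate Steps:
o(g, v) = 24*v (o(g, v) = (4*v)*6 = 24*v)
h(Y) = -27/20 (h(Y) = 27/(-20) = 27*(-1/20) = -27/20)
A(C) = -27/20
1/A(T) = 1/(-27/20) = -20/27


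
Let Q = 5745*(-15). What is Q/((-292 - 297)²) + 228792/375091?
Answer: 47049282507/130126944811 ≈ 0.36156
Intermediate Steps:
Q = -86175
Q/((-292 - 297)²) + 228792/375091 = -86175/(-292 - 297)² + 228792/375091 = -86175/((-589)²) + 228792*(1/375091) = -86175/346921 + 228792/375091 = 47049282507/130126944811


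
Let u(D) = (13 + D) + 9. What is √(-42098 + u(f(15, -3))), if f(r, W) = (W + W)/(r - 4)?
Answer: I*√5091262/11 ≈ 205.13*I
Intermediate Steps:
f(r, W) = 2*W/(-4 + r) (f(r, W) = (2*W)/(-4 + r) = 2*W/(-4 + r))
u(D) = 22 + D
√(-42098 + u(f(15, -3))) = √(-42098 + (22 + 2*(-3)/(-4 + 15))) = √(-42098 + (22 + 2*(-3)/11)) = √(-42098 + (22 + 2*(-3)*(1/11))) = √(-42098 + (22 - 6/11)) = √(-42098 + 236/11) = √(-462842/11) = I*√5091262/11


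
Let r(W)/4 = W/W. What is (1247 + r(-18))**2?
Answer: 1565001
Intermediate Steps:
r(W) = 4 (r(W) = 4*(W/W) = 4*1 = 4)
(1247 + r(-18))**2 = (1247 + 4)**2 = 1251**2 = 1565001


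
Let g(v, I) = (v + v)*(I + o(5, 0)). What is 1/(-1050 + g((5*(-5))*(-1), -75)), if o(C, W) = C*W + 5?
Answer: -1/4550 ≈ -0.00021978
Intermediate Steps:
o(C, W) = 5 + C*W
g(v, I) = 2*v*(5 + I) (g(v, I) = (v + v)*(I + (5 + 5*0)) = (2*v)*(I + (5 + 0)) = (2*v)*(I + 5) = (2*v)*(5 + I) = 2*v*(5 + I))
1/(-1050 + g((5*(-5))*(-1), -75)) = 1/(-1050 + 2*((5*(-5))*(-1))*(5 - 75)) = 1/(-1050 + 2*(-25*(-1))*(-70)) = 1/(-1050 + 2*25*(-70)) = 1/(-1050 - 3500) = 1/(-4550) = -1/4550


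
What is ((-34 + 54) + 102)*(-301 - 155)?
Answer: -55632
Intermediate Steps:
((-34 + 54) + 102)*(-301 - 155) = (20 + 102)*(-456) = 122*(-456) = -55632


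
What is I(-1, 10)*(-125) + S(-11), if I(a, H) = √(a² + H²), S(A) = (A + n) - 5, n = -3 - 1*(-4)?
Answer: -15 - 125*√101 ≈ -1271.2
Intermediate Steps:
n = 1 (n = -3 + 4 = 1)
S(A) = -4 + A (S(A) = (A + 1) - 5 = (1 + A) - 5 = -4 + A)
I(a, H) = √(H² + a²)
I(-1, 10)*(-125) + S(-11) = √(10² + (-1)²)*(-125) + (-4 - 11) = √(100 + 1)*(-125) - 15 = √101*(-125) - 15 = -125*√101 - 15 = -15 - 125*√101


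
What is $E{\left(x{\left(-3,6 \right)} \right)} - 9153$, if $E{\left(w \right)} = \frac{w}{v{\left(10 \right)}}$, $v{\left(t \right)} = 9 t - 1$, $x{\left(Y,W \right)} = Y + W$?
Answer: $- \frac{814614}{89} \approx -9153.0$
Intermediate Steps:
$x{\left(Y,W \right)} = W + Y$
$v{\left(t \right)} = -1 + 9 t$
$E{\left(w \right)} = \frac{w}{89}$ ($E{\left(w \right)} = \frac{w}{-1 + 9 \cdot 10} = \frac{w}{-1 + 90} = \frac{w}{89}$)
$E{\left(x{\left(-3,6 \right)} \right)} - 9153 = \frac{6 - 3}{89} - 9153 = \frac{1}{89} \cdot 3 - 9153 = \frac{3}{89} - 9153 = - \frac{814614}{89}$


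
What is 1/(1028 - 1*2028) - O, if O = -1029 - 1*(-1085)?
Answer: -56001/1000 ≈ -56.001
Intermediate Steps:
O = 56 (O = -1029 + 1085 = 56)
1/(1028 - 1*2028) - O = 1/(1028 - 1*2028) - 1*56 = 1/(1028 - 2028) - 56 = 1/(-1000) - 56 = -1/1000 - 56 = -56001/1000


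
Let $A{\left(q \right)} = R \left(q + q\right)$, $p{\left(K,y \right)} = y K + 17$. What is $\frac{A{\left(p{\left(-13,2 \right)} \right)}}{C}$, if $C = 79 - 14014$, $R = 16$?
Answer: $\frac{96}{4645} \approx 0.020667$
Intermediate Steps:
$p{\left(K,y \right)} = 17 + K y$ ($p{\left(K,y \right)} = K y + 17 = 17 + K y$)
$C = -13935$ ($C = 79 - 14014 = -13935$)
$A{\left(q \right)} = 32 q$ ($A{\left(q \right)} = 16 \left(q + q\right) = 16 \cdot 2 q = 32 q$)
$\frac{A{\left(p{\left(-13,2 \right)} \right)}}{C} = \frac{32 \left(17 - 26\right)}{-13935} = 32 \left(17 - 26\right) \left(- \frac{1}{13935}\right) = 32 \left(-9\right) \left(- \frac{1}{13935}\right) = \left(-288\right) \left(- \frac{1}{13935}\right) = \frac{96}{4645}$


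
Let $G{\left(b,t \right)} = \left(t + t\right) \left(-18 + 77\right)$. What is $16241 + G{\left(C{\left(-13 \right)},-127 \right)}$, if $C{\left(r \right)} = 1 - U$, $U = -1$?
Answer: $1255$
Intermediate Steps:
$C{\left(r \right)} = 2$ ($C{\left(r \right)} = 1 - -1 = 1 + 1 = 2$)
$G{\left(b,t \right)} = 118 t$ ($G{\left(b,t \right)} = 2 t 59 = 118 t$)
$16241 + G{\left(C{\left(-13 \right)},-127 \right)} = 16241 + 118 \left(-127\right) = 16241 - 14986 = 1255$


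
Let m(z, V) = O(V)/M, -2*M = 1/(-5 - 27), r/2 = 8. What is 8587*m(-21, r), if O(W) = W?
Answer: 8793088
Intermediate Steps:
r = 16 (r = 2*8 = 16)
M = 1/64 (M = -1/(2*(-5 - 27)) = -½/(-32) = -½*(-1/32) = 1/64 ≈ 0.015625)
m(z, V) = 64*V (m(z, V) = V/(1/64) = V*64 = 64*V)
8587*m(-21, r) = 8587*(64*16) = 8587*1024 = 8793088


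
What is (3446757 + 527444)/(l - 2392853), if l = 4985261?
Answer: 567743/370344 ≈ 1.5330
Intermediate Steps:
(3446757 + 527444)/(l - 2392853) = (3446757 + 527444)/(4985261 - 2392853) = 3974201/2592408 = 3974201*(1/2592408) = 567743/370344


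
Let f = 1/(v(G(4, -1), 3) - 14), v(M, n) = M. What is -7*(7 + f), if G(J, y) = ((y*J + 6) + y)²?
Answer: -630/13 ≈ -48.462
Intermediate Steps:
G(J, y) = (6 + y + J*y)² (G(J, y) = ((J*y + 6) + y)² = ((6 + J*y) + y)² = (6 + y + J*y)²)
f = -1/13 (f = 1/((6 - 1 + 4*(-1))² - 14) = 1/((6 - 1 - 4)² - 14) = 1/(1² - 14) = 1/(1 - 14) = 1/(-13) = -1/13 ≈ -0.076923)
-7*(7 + f) = -7*(7 - 1/13) = -7*90/13 = -630/13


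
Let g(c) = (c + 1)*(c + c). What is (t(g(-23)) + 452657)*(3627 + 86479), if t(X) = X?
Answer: 40878298914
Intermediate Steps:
g(c) = 2*c*(1 + c) (g(c) = (1 + c)*(2*c) = 2*c*(1 + c))
(t(g(-23)) + 452657)*(3627 + 86479) = (2*(-23)*(1 - 23) + 452657)*(3627 + 86479) = (2*(-23)*(-22) + 452657)*90106 = (1012 + 452657)*90106 = 453669*90106 = 40878298914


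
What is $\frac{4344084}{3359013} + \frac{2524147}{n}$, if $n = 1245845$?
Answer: $\frac{272366625841}{82055089235} \approx 3.3193$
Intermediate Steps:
$\frac{4344084}{3359013} + \frac{2524147}{n} = \frac{4344084}{3359013} + \frac{2524147}{1245845} = 4344084 \cdot \frac{1}{3359013} + 2524147 \cdot \frac{1}{1245845} = \frac{1448028}{1119671} + \frac{2524147}{1245845} = \frac{272366625841}{82055089235}$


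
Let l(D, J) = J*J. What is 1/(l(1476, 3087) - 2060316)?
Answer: 1/7469253 ≈ 1.3388e-7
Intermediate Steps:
l(D, J) = J**2
1/(l(1476, 3087) - 2060316) = 1/(3087**2 - 2060316) = 1/(9529569 - 2060316) = 1/7469253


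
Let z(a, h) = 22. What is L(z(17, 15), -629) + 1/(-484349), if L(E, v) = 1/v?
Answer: -484978/304655521 ≈ -0.0015919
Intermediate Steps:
L(z(17, 15), -629) + 1/(-484349) = 1/(-629) + 1/(-484349) = -1/629 - 1/484349 = -484978/304655521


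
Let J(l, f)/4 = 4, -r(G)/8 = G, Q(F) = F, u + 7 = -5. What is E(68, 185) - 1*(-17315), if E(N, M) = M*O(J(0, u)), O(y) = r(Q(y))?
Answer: -6365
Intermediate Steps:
u = -12 (u = -7 - 5 = -12)
r(G) = -8*G
J(l, f) = 16 (J(l, f) = 4*4 = 16)
O(y) = -8*y
E(N, M) = -128*M (E(N, M) = M*(-8*16) = M*(-128) = -128*M)
E(68, 185) - 1*(-17315) = -128*185 - 1*(-17315) = -23680 + 17315 = -6365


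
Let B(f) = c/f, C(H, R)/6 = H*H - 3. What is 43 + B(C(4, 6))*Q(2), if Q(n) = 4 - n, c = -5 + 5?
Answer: 43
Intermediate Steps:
c = 0
C(H, R) = -18 + 6*H**2 (C(H, R) = 6*(H*H - 3) = 6*(H**2 - 3) = 6*(-3 + H**2) = -18 + 6*H**2)
B(f) = 0 (B(f) = 0/f = 0)
43 + B(C(4, 6))*Q(2) = 43 + 0*(4 - 1*2) = 43 + 0*(4 - 2) = 43 + 0*2 = 43 + 0 = 43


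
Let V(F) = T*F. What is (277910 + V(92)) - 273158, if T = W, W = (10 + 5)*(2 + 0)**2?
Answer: 10272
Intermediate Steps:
W = 60 (W = 15*2**2 = 15*4 = 60)
T = 60
V(F) = 60*F
(277910 + V(92)) - 273158 = (277910 + 60*92) - 273158 = (277910 + 5520) - 273158 = 283430 - 273158 = 10272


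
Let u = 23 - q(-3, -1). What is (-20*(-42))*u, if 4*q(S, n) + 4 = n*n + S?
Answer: 20580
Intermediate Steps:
q(S, n) = -1 + S/4 + n²/4 (q(S, n) = -1 + (n*n + S)/4 = -1 + (n² + S)/4 = -1 + (S + n²)/4 = -1 + (S/4 + n²/4) = -1 + S/4 + n²/4)
u = 49/2 (u = 23 - (-1 + (¼)*(-3) + (¼)*(-1)²) = 23 - (-1 - ¾ + (¼)*1) = 23 - (-1 - ¾ + ¼) = 23 - 1*(-3/2) = 23 + 3/2 = 49/2 ≈ 24.500)
(-20*(-42))*u = -20*(-42)*(49/2) = 840*(49/2) = 20580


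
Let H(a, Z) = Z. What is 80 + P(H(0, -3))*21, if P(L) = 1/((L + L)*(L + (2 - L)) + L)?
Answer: 393/5 ≈ 78.600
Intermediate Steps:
P(L) = 1/(5*L) (P(L) = 1/((2*L)*2 + L) = 1/(4*L + L) = 1/(5*L))
80 + P(H(0, -3))*21 = 80 + ((1/5)/(-3))*21 = 80 + ((1/5)*(-1/3))*21 = 80 - 1/15*21 = 80 - 7/5 = 393/5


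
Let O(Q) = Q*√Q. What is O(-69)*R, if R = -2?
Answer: 138*I*√69 ≈ 1146.3*I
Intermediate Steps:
O(Q) = Q^(3/2)
O(-69)*R = (-69)^(3/2)*(-2) = -69*I*√69*(-2) = 138*I*√69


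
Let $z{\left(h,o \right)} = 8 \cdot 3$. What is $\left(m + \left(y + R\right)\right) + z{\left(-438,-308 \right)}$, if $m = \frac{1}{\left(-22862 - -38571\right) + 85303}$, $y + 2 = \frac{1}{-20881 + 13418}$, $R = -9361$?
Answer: $- \frac{7040229114033}{753852556} \approx -9339.0$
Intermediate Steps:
$y = - \frac{14927}{7463}$ ($y = -2 + \frac{1}{-20881 + 13418} = -2 + \frac{1}{-7463} = -2 - \frac{1}{7463} = - \frac{14927}{7463} \approx -2.0001$)
$z{\left(h,o \right)} = 24$
$m = \frac{1}{101012}$ ($m = \frac{1}{\left(-22862 + 38571\right) + 85303} = \frac{1}{15709 + 85303} = \frac{1}{101012} \approx 9.8998 \cdot 10^{-6}$)
$\left(m + \left(y + R\right)\right) + z{\left(-438,-308 \right)} = \left(\frac{1}{101012} - \frac{69876070}{7463}\right) + 24 = - \frac{7058321575377}{753852556} + 24 = - \frac{7040229114033}{753852556}$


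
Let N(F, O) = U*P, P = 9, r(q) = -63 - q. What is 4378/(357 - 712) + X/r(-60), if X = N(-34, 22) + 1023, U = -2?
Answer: -123303/355 ≈ -347.33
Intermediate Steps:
N(F, O) = -18 (N(F, O) = -2*9 = -18)
X = 1005 (X = -18 + 1023 = 1005)
4378/(357 - 712) + X/r(-60) = 4378/(357 - 712) + 1005/(-63 - 1*(-60)) = 4378/(-355) + 1005/(-63 + 60) = 4378*(-1/355) + 1005/(-3) = -4378/355 + 1005*(-⅓) = -4378/355 - 335 = -123303/355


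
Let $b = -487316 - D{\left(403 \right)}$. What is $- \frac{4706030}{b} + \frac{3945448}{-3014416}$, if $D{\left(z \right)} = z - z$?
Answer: $\frac{191613315483}{22952705429} \approx 8.3482$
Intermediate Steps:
$D{\left(z \right)} = 0$
$b = -487316$ ($b = -487316 - 0 = -487316 + 0 = -487316$)
$- \frac{4706030}{b} + \frac{3945448}{-3014416} = - \frac{4706030}{-487316} + \frac{3945448}{-3014416} = \left(-4706030\right) \left(- \frac{1}{487316}\right) + 3945448 \left(- \frac{1}{3014416}\right) = \frac{2353015}{243658} - \frac{493181}{376802} = \frac{191613315483}{22952705429}$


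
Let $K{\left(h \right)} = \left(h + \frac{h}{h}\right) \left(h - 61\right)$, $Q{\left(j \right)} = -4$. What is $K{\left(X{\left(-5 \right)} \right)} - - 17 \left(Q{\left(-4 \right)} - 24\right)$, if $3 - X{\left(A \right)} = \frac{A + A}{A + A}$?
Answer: $-653$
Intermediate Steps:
$X{\left(A \right)} = 2$ ($X{\left(A \right)} = 3 - \frac{A + A}{A + A} = 3 - \frac{2 A}{2 A} = 3 - 2 A \frac{1}{2 A} = 3 - 1 = 2$)
$K{\left(h \right)} = \left(1 + h\right) \left(-61 + h\right)$ ($K{\left(h \right)} = \left(h + 1\right) \left(-61 + h\right) = \left(1 + h\right) \left(-61 + h\right)$)
$K{\left(X{\left(-5 \right)} \right)} - - 17 \left(Q{\left(-4 \right)} - 24\right) = \left(-61 + 2^{2} - 120\right) - - 17 \left(-4 - 24\right) = \left(-61 + 4 - 120\right) - \left(-17\right) \left(-28\right) = -177 - 476 = -653$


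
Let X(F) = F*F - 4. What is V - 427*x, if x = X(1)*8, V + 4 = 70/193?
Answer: 1977162/193 ≈ 10244.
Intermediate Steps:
X(F) = -4 + F² (X(F) = F² - 4 = -4 + F²)
V = -702/193 (V = -4 + 70/193 = -702/193 ≈ -3.6373)
x = -24 (x = (-4 + 1²)*8 = (-4 + 1)*8 = -3*8 = -24)
V - 427*x = -702/193 - 427*(-24) = -702/193 + 10248 = 1977162/193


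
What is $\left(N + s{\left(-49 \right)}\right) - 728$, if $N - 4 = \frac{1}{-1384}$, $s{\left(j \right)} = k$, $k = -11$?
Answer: $- \frac{1017241}{1384} \approx -735.0$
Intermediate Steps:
$s{\left(j \right)} = -11$
$N = \frac{5535}{1384}$ ($N = 4 + \frac{1}{-1384} = 4 - \frac{1}{1384} = \frac{5535}{1384} \approx 3.9993$)
$\left(N + s{\left(-49 \right)}\right) - 728 = \left(\frac{5535}{1384} - 11\right) - 728 = - \frac{9689}{1384} - 728 = - \frac{1017241}{1384}$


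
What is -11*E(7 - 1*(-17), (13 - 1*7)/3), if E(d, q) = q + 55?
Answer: -627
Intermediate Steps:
E(d, q) = 55 + q
-11*E(7 - 1*(-17), (13 - 1*7)/3) = -11*(55 + (13 - 1*7)/3) = -11*(55 + (13 - 7)*(⅓)) = -11*(55 + 6*(⅓)) = -11*(55 + 2) = -11*57 = -627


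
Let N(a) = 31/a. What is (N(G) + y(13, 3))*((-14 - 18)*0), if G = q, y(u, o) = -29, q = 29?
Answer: 0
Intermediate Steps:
G = 29
(N(G) + y(13, 3))*((-14 - 18)*0) = (31/29 - 29)*((-14 - 18)*0) = (31*(1/29) - 29)*(-32*0) = (31/29 - 29)*0 = -810/29*0 = 0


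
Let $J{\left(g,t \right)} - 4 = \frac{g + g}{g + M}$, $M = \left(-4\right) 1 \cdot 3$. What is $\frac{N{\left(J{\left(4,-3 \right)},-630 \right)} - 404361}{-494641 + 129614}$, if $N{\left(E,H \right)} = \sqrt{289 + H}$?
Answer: $\frac{404361}{365027} - \frac{i \sqrt{341}}{365027} \approx 1.1078 - 5.0589 \cdot 10^{-5} i$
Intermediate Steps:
$M = -12$ ($M = \left(-4\right) 3 = -12$)
$J{\left(g,t \right)} = 4 + \frac{2 g}{-12 + g}$ ($J{\left(g,t \right)} = 4 + \frac{g + g}{g - 12} = 4 + \frac{2 g}{-12 + g}$)
$\frac{N{\left(J{\left(4,-3 \right)},-630 \right)} - 404361}{-494641 + 129614} = \frac{\sqrt{289 - 630} - 404361}{-494641 + 129614} = \frac{\sqrt{-341} - 404361}{-365027} = \left(i \sqrt{341} - 404361\right) \left(- \frac{1}{365027}\right) = \left(-404361 + i \sqrt{341}\right) \left(- \frac{1}{365027}\right) = \frac{404361}{365027} - \frac{i \sqrt{341}}{365027}$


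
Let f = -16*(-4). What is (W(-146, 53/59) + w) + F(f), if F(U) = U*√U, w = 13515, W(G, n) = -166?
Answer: 13861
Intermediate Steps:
f = 64
F(U) = U^(3/2)
(W(-146, 53/59) + w) + F(f) = (-166 + 13515) + 64^(3/2) = 13349 + 512 = 13861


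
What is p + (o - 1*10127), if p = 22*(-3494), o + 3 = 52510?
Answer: -34488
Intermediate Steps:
o = 52507 (o = -3 + 52510 = 52507)
p = -76868
p + (o - 1*10127) = -76868 + (52507 - 1*10127) = -76868 + (52507 - 10127) = -76868 + 42380 = -34488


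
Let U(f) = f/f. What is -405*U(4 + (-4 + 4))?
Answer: -405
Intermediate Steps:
U(f) = 1
-405*U(4 + (-4 + 4)) = -405*1 = -405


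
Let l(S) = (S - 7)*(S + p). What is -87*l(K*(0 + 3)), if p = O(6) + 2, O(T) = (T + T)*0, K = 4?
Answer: -6090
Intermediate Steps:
O(T) = 0 (O(T) = (2*T)*0 = 0)
p = 2 (p = 0 + 2 = 2)
l(S) = (-7 + S)*(2 + S) (l(S) = (S - 7)*(S + 2) = (-7 + S)*(2 + S))
-87*l(K*(0 + 3)) = -87*(-14 + (4*(0 + 3))² - 20*(0 + 3)) = -87*(-14 + (4*3)² - 20*3) = -87*(-14 + 12² - 5*12) = -87*(-14 + 144 - 60) = -87*70 = -6090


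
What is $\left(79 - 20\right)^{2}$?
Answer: $3481$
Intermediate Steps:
$\left(79 - 20\right)^{2} = 59^{2} = 3481$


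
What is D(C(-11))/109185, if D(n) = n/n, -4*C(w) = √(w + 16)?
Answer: 1/109185 ≈ 9.1588e-6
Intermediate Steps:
C(w) = -√(16 + w)/4 (C(w) = -√(w + 16)/4 = -√(16 + w)/4)
D(n) = 1
D(C(-11))/109185 = 1/109185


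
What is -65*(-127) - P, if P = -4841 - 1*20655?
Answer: 33751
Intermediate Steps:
P = -25496 (P = -4841 - 20655 = -25496)
-65*(-127) - P = -65*(-127) - 1*(-25496) = 8255 + 25496 = 33751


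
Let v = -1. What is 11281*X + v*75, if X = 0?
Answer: -75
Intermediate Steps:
11281*X + v*75 = 11281*0 - 1*75 = 0 - 75 = -75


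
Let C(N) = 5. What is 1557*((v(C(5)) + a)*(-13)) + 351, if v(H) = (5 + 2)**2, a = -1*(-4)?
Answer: -1072422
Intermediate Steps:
a = 4
v(H) = 49 (v(H) = 7**2 = 49)
1557*((v(C(5)) + a)*(-13)) + 351 = 1557*((49 + 4)*(-13)) + 351 = 1557*(53*(-13)) + 351 = 1557*(-689) + 351 = -1072773 + 351 = -1072422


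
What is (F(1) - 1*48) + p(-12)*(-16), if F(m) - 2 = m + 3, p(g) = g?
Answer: 150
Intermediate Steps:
F(m) = 5 + m (F(m) = 2 + (m + 3) = 2 + (3 + m) = 5 + m)
(F(1) - 1*48) + p(-12)*(-16) = ((5 + 1) - 1*48) - 12*(-16) = (6 - 48) + 192 = -42 + 192 = 150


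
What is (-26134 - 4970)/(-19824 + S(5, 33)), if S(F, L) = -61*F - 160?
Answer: 10368/6763 ≈ 1.5330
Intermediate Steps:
S(F, L) = -160 - 61*F
(-26134 - 4970)/(-19824 + S(5, 33)) = (-26134 - 4970)/(-19824 + (-160 - 61*5)) = -31104/(-19824 + (-160 - 305)) = -31104/(-19824 - 465) = -31104/(-20289) = -31104*(-1/20289) = 10368/6763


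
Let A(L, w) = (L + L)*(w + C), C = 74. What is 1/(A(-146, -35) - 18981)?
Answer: -1/30369 ≈ -3.2928e-5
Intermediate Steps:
A(L, w) = 2*L*(74 + w) (A(L, w) = (L + L)*(w + 74) = (2*L)*(74 + w) = 2*L*(74 + w))
1/(A(-146, -35) - 18981) = 1/(2*(-146)*(74 - 35) - 18981) = 1/(2*(-146)*39 - 18981) = 1/(-11388 - 18981) = 1/(-30369) = -1/30369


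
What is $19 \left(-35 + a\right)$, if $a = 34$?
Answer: $-19$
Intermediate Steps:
$19 \left(-35 + a\right) = 19 \left(-35 + 34\right) = 19 \left(-1\right) = -19$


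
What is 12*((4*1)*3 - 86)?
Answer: -888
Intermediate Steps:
12*((4*1)*3 - 86) = 12*(4*3 - 86) = 12*(12 - 86) = 12*(-74) = -888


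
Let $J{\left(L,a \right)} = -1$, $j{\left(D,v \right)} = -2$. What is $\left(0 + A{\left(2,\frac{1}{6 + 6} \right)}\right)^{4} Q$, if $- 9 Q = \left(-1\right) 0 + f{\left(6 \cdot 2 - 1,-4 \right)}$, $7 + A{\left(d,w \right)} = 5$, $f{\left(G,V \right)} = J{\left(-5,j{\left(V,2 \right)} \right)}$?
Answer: $\frac{16}{9} \approx 1.7778$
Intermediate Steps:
$f{\left(G,V \right)} = -1$
$A{\left(d,w \right)} = -2$ ($A{\left(d,w \right)} = -7 + 5 = -2$)
$Q = \frac{1}{9}$ ($Q = - \frac{\left(-1\right) 0 - 1}{9} = - \frac{0 - 1}{9} = \left(- \frac{1}{9}\right) \left(-1\right) = \frac{1}{9} \approx 0.11111$)
$\left(0 + A{\left(2,\frac{1}{6 + 6} \right)}\right)^{4} Q = \left(0 - 2\right)^{4} \cdot \frac{1}{9} = \left(-2\right)^{4} \cdot \frac{1}{9} = 16 \cdot \frac{1}{9} = \frac{16}{9}$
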